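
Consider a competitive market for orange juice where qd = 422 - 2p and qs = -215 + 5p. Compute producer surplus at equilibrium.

Producer surplus = 5760

Equilibrium: 422 - 2p = -215 + 5p gives p* = 91, q* = 240.
Supply starts at p = 43 (where qs = 0).
PS = ½(91 − 43)(240) = 5760.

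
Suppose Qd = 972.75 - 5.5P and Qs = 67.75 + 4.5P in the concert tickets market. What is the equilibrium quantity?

Q* = 475

Set Qd = Qs: 972.75 - 5.5P = 67.75 + 4.5P.
905 = 10P, so P* = 90.5.
Q* = 972.75 − 5.5(90.5) = 475.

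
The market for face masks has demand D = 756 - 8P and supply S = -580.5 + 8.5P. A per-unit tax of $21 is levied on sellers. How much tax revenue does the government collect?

Pre-tax equilibrium: P* = 81, Q* = 108.
Tax on sellers shifts supply to S = -580.5 + 8.5(P − 21) = -759 + 8.5P.
756 - 8P = -759 + 8.5P gives buyer price Pb = 1010/11; sellers receive Ps = 1010/11 − 21 = 779/11.
New quantity: Q = 756 − 8(1010/11) = 236/11.
Revenue = 21 × 236/11 = 4956/11.

Tax revenue = 4956/11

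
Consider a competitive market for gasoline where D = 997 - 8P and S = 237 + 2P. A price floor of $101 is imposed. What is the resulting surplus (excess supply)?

Equilibrium price would be P* = 76, so the floor at 101 binds.
At P = 101: D = 189, S = 439.
Surplus = 439 − 189 = 250.

Surplus = 250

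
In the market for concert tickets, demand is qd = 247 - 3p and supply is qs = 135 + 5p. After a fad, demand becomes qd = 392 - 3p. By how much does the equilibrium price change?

Δp = 18.125

Original equilibrium: p* = 14, q* = 205.
New equilibrium: 392 - 3p = 135 + 5p, so 257 = 8p and p' = 32.125; q' = 392 − 3(32.125) = 295.625.
Change in price: 32.125 − 14 = 18.125.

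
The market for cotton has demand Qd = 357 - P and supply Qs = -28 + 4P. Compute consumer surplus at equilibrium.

Equilibrium: 357 - P = -28 + 4P gives P* = 77, Q* = 280.
Demand choke price (Qd = 0): P = 357.
CS = ½(357 − 77)(280) = 39200.

Consumer surplus = 39200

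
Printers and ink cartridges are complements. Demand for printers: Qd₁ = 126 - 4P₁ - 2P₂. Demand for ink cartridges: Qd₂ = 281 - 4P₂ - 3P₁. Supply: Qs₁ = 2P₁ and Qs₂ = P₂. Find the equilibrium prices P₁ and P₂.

P₁ = 17/6, P₂ = 54.5

Market 1: 126 - 4P₁ - 2P₂ = 2P₁ → 6P₁ + 2P₂ = 126.
Market 2: 5P₂ + 3P₁ = 281.
Eliminating P₂: 5×(1) − 2×(2) gives 24P₁ = 68, so P₁ = 17/6.
Back-substitute into (2): P₂ = (281 − 3×17/6) / 5 = 54.5.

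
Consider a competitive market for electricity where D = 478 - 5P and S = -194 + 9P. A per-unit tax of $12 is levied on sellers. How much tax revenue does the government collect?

Tax revenue = 16752/7

Pre-tax equilibrium: P* = 48, Q* = 238.
Tax on sellers shifts supply to S = -194 + 9(P − 12) = -302 + 9P.
478 - 5P = -302 + 9P gives buyer price Pb = 390/7; sellers receive Ps = 390/7 − 12 = 306/7.
New quantity: Q = 478 − 5(390/7) = 1396/7.
Revenue = 12 × 1396/7 = 16752/7.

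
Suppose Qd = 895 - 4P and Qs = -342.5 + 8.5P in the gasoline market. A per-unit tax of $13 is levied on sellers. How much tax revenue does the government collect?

Pre-tax equilibrium: P* = 99, Q* = 499.
Tax on sellers shifts supply to Qs = -342.5 + 8.5(P − 13) = -453 + 8.5P.
895 - 4P = -453 + 8.5P gives buyer price Pb = 107.84; sellers receive Ps = 107.84 − 13 = 94.84.
New quantity: Q = 895 − 4(107.84) = 463.64.
Revenue = 13 × 463.64 = 6027.32.

Tax revenue = 6027.32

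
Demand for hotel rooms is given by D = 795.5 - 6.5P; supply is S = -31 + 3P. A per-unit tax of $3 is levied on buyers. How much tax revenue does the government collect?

Tax revenue = 12759/19

Pre-tax equilibrium: P* = 87, Q* = 230.
Tax on buyers shifts demand to D = 795.5 − 6.5(P + 3) = 776 - 6.5P.
776 - 6.5P = -31 + 3P gives seller price Ps = 1614/19; buyers pay Pb = 1614/19 + 3 = 1671/19.
New quantity: Q = 795.5 − 6.5(1671/19) = 4253/19.
Revenue = 3 × 4253/19 = 12759/19.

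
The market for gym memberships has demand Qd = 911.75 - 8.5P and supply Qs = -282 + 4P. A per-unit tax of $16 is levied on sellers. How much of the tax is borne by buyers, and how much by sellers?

Pre-tax equilibrium: P* = 95.5, Q* = 100.
Tax on sellers shifts supply to Qs = -282 + 4(P − 16) = -346 + 4P.
911.75 - 8.5P = -346 + 4P gives buyer price Pb = 100.62; sellers receive Ps = 100.62 − 16 = 84.62.
New quantity: Q = 911.75 − 8.5(100.62) = 56.48.
Buyer burden = 100.62 − 95.5 = 5.12; seller burden = 95.5 − 84.62 = 10.88.

Buyers bear $5.12, sellers bear $10.88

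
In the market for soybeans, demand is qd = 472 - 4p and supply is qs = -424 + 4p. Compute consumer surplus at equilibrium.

Consumer surplus = 72

Equilibrium: 472 - 4p = -424 + 4p gives p* = 112, q* = 24.
Demand choke price (qd = 0): p = 118.
CS = ½(118 − 112)(24) = 72.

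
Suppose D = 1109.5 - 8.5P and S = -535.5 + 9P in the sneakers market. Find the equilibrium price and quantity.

Set D = S: 1109.5 - 8.5P = -535.5 + 9P.
1645 = 17.5P, so P* = 94.
Q* = 1109.5 − 8.5(94) = 310.5.

P* = 94, Q* = 310.5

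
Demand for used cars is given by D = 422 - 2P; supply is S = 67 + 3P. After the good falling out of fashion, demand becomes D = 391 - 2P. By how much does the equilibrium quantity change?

ΔQ = -18.6

Original equilibrium: P* = 71, Q* = 280.
New equilibrium: 391 - 2P = 67 + 3P, so 324 = 5P and P' = 64.8; Q' = 391 − 2(64.8) = 261.4.
Change in quantity: 261.4 − 280 = -18.6.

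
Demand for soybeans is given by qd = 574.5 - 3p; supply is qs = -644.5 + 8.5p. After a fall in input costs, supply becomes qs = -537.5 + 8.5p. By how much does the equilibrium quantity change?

Δq = 642/23

Original equilibrium: p* = 106, q* = 256.5.
New equilibrium: 574.5 - 3p = -537.5 + 8.5p, so 1112 = 11.5p and p' = 2224/23; q' = 574.5 − 3(2224/23) = 13083/46.
Change in quantity: 13083/46 − 256.5 = 642/23.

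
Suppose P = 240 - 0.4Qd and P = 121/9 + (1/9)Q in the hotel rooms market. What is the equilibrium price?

Set the two price expressions equal: 240 - 0.4Q = 121/9 + (1/9)Q.
2039/9 = (23/45)Q, so Q* = 10195/23.
P* = 240 − (0.4)(10195/23) = 1442/23.

P* = 1442/23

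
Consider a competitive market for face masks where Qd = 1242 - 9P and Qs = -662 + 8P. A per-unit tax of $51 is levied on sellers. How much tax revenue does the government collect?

Pre-tax equilibrium: P* = 112, Q* = 234.
Tax on sellers shifts supply to Qs = -662 + 8(P − 51) = -1070 + 8P.
1242 - 9P = -1070 + 8P gives buyer price Pb = 136; sellers receive Ps = 136 − 51 = 85.
New quantity: Q = 1242 − 9(136) = 18.
Revenue = 51 × 18 = 918.

Tax revenue = 918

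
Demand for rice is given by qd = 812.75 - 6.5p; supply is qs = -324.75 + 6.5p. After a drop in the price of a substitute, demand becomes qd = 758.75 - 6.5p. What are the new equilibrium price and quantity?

Original equilibrium: p* = 87.5, q* = 244.
New equilibrium: 758.75 - 6.5p = -324.75 + 6.5p, so 1083.5 = 13p and p' = 2167/26; q' = 758.75 − 6.5(2167/26) = 217.

p' = 2167/26, q' = 217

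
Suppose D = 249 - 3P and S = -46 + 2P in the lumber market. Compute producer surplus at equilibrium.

Equilibrium: 249 - 3P = -46 + 2P gives P* = 59, Q* = 72.
Supply starts at P = 23 (where S = 0).
PS = ½(59 − 23)(72) = 1296.

Producer surplus = 1296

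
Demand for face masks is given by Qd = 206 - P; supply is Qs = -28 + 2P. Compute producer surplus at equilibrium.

Equilibrium: 206 - P = -28 + 2P gives P* = 78, Q* = 128.
Supply starts at P = 14 (where Qs = 0).
PS = ½(78 − 14)(128) = 4096.

Producer surplus = 4096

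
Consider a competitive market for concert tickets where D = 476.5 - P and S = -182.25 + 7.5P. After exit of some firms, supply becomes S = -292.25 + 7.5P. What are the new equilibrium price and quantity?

P' = 3075/34, Q' = 6563/17

Original equilibrium: P* = 77.5, Q* = 399.
New equilibrium: 476.5 - P = -292.25 + 7.5P, so 768.75 = 8.5P and P' = 3075/34; Q' = 476.5 − 1(3075/34) = 6563/17.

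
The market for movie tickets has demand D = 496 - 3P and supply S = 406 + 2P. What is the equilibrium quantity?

Set D = S: 496 - 3P = 406 + 2P.
90 = 5P, so P* = 18.
Q* = 496 − 3(18) = 442.

Q* = 442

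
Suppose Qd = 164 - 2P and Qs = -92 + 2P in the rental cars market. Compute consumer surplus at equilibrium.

Consumer surplus = 324

Equilibrium: 164 - 2P = -92 + 2P gives P* = 64, Q* = 36.
Demand choke price (Qd = 0): P = 82.
CS = ½(82 − 64)(36) = 324.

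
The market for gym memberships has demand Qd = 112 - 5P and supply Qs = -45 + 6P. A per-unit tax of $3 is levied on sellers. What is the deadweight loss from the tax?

Pre-tax equilibrium: P* = 157/11, Q* = 447/11.
Tax on sellers shifts supply to Qs = -45 + 6(P − 3) = -63 + 6P.
112 - 5P = -63 + 6P gives buyer price Pb = 175/11; sellers receive Ps = 175/11 − 3 = 142/11.
New quantity: Q = 112 − 5(175/11) = 357/11.
DWL = ½ × 3 × (447/11 − 357/11) = 135/11.

Deadweight loss = 135/11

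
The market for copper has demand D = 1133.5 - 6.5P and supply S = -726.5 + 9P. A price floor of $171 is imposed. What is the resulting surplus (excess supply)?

Equilibrium price would be P* = 120, so the floor at 171 binds.
At P = 171: D = 22, S = 812.5.
Surplus = 812.5 − 22 = 790.5.

Surplus = 790.5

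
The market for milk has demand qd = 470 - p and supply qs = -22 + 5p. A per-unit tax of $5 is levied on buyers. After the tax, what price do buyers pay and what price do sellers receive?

Pre-tax equilibrium: p* = 82, q* = 388.
Tax on buyers shifts demand to qd = 470 − 1(p + 5) = 465 - p.
465 - p = -22 + 5p gives seller price ps = 487/6; buyers pay pb = 487/6 + 5 = 517/6.
New quantity: q = 470 − 1(517/6) = 2303/6.

Buyers pay 517/6, sellers receive 487/6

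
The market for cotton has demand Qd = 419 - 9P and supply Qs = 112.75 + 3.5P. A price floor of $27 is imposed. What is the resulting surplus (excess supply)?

Equilibrium price would be P* = 24.5, so the floor at 27 binds.
At P = 27: Qd = 176, Qs = 207.25.
Surplus = 207.25 − 176 = 31.25.

Surplus = 31.25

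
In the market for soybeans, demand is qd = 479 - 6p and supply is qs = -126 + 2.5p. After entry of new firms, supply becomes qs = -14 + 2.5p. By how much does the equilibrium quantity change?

Δq = 1344/17

Original equilibrium: p* = 1210/17, q* = 883/17.
New equilibrium: 479 - 6p = -14 + 2.5p, so 493 = 8.5p and p' = 58; q' = 479 − 6(58) = 131.
Change in quantity: 131 − 883/17 = 1344/17.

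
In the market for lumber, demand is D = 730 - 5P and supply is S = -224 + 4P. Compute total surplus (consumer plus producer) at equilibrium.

Equilibrium: 730 - 5P = -224 + 4P gives P* = 106, Q* = 200.
Demand choke price: P = 146; supply starts at P = 56.
CS = ½(146 − 106)(200) = 4000; PS = ½(106 − 56)(200) = 5000.

Total surplus = 9000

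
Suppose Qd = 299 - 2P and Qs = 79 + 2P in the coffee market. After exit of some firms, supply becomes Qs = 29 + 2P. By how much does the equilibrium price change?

ΔP = 12.5

Original equilibrium: P* = 55, Q* = 189.
New equilibrium: 299 - 2P = 29 + 2P, so 270 = 4P and P' = 67.5; Q' = 299 − 2(67.5) = 164.
Change in price: 67.5 − 55 = 12.5.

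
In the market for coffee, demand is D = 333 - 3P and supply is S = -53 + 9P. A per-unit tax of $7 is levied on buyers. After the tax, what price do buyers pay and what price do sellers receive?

Buyers pay 449/12, sellers receive 365/12

Pre-tax equilibrium: P* = 193/6, Q* = 236.5.
Tax on buyers shifts demand to D = 333 − 3(P + 7) = 312 - 3P.
312 - 3P = -53 + 9P gives seller price Ps = 365/12; buyers pay Pb = 365/12 + 7 = 449/12.
New quantity: Q = 333 − 3(449/12) = 220.75.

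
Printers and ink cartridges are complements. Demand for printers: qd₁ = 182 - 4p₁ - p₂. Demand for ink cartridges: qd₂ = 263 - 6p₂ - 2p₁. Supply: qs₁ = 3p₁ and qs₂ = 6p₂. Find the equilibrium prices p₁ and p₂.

Market 1: 182 - 4p₁ - p₂ = 3p₁ → 7p₁ + p₂ = 182.
Market 2: 12p₂ + 2p₁ = 263.
Eliminating p₂: 12×(1) − 1×(2) gives 82p₁ = 1921, so p₁ = 1921/82.
Back-substitute into (2): p₂ = (263 − 2×1921/82) / 12 = 1477/82.

p₁ = 1921/82, p₂ = 1477/82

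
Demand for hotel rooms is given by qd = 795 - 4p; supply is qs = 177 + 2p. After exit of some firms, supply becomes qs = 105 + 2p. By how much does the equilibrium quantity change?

Original equilibrium: p* = 103, q* = 383.
New equilibrium: 795 - 4p = 105 + 2p, so 690 = 6p and p' = 115; q' = 795 − 4(115) = 335.
Change in quantity: 335 − 383 = -48.

Δq = -48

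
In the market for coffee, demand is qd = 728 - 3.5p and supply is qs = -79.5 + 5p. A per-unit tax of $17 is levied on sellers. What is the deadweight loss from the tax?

Pre-tax equilibrium: p* = 95, q* = 395.5.
Tax on sellers shifts supply to qs = -79.5 + 5(p − 17) = -164.5 + 5p.
728 - 3.5p = -164.5 + 5p gives buyer price pb = 105; sellers receive ps = 105 − 17 = 88.
New quantity: q = 728 − 3.5(105) = 360.5.
DWL = ½ × 17 × (395.5 − 360.5) = 297.5.

Deadweight loss = 297.5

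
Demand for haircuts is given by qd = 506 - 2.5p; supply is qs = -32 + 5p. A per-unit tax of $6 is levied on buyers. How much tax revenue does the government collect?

Tax revenue = 1900

Pre-tax equilibrium: p* = 1076/15, q* = 980/3.
Tax on buyers shifts demand to qd = 506 − 2.5(p + 6) = 491 - 2.5p.
491 - 2.5p = -32 + 5p gives seller price ps = 1046/15; buyers pay pb = 1046/15 + 6 = 1136/15.
New quantity: q = 506 − 2.5(1136/15) = 950/3.
Revenue = 6 × 950/3 = 1900.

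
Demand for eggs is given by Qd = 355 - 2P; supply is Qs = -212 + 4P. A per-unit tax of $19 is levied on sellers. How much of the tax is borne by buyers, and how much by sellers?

Buyers bear 38/3, sellers bear 19/3

Pre-tax equilibrium: P* = 94.5, Q* = 166.
Tax on sellers shifts supply to Qs = -212 + 4(P − 19) = -288 + 4P.
355 - 2P = -288 + 4P gives buyer price Pb = 643/6; sellers receive Ps = 643/6 − 19 = 529/6.
New quantity: Q = 355 − 2(643/6) = 422/3.
Buyer burden = 643/6 − 94.5 = 38/3; seller burden = 94.5 − 529/6 = 19/3.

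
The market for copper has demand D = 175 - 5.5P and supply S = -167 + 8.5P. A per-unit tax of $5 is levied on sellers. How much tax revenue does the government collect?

Pre-tax equilibrium: P* = 171/7, Q* = 569/14.
Tax on sellers shifts supply to S = -167 + 8.5(P − 5) = -209.5 + 8.5P.
175 - 5.5P = -209.5 + 8.5P gives buyer price Pb = 769/28; sellers receive Ps = 769/28 − 5 = 629/28.
New quantity: Q = 175 − 5.5(769/28) = 1341/56.
Revenue = 5 × 1341/56 = 6705/56.

Tax revenue = 6705/56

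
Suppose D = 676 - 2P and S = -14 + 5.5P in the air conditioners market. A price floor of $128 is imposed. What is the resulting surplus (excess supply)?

Surplus = 270

Equilibrium price would be P* = 92, so the floor at 128 binds.
At P = 128: D = 420, S = 690.
Surplus = 690 − 420 = 270.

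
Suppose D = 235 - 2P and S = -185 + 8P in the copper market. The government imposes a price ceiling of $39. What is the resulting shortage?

Shortage = 30

Equilibrium price would be P* = 42, so the ceiling at 39 binds.
At P = 39: D = 235 − 2(39) = 157, S = -185 + 8(39) = 127.
Shortage = 157 − 127 = 30.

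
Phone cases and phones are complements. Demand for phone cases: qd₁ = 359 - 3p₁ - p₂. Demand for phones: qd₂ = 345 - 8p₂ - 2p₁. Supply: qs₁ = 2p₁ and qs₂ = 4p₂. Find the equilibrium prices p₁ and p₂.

Market 1: 359 - 3p₁ - p₂ = 2p₁ → 5p₁ + p₂ = 359.
Market 2: 12p₂ + 2p₁ = 345.
Eliminating p₂: 12×(1) − 1×(2) gives 58p₁ = 3963, so p₁ = 3963/58.
Back-substitute into (2): p₂ = (345 − 2×3963/58) / 12 = 1007/58.

p₁ = 3963/58, p₂ = 1007/58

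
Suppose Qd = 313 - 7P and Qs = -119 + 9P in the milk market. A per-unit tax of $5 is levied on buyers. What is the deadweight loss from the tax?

Deadweight loss = 49.21875

Pre-tax equilibrium: P* = 27, Q* = 124.
Tax on buyers shifts demand to Qd = 313 − 7(P + 5) = 278 - 7P.
278 - 7P = -119 + 9P gives seller price Ps = 24.8125; buyers pay Pb = 24.8125 + 5 = 29.8125.
New quantity: Q = 313 − 7(29.8125) = 104.3125.
DWL = ½ × 5 × (124 − 104.3125) = 49.21875.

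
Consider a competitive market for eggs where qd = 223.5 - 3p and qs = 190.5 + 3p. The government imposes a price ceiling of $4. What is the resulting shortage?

Shortage = 9

Equilibrium price would be p* = 5.5, so the ceiling at 4 binds.
At p = 4: qd = 223.5 − 3(4) = 211.5, qs = 190.5 + 3(4) = 202.5.
Shortage = 211.5 − 202.5 = 9.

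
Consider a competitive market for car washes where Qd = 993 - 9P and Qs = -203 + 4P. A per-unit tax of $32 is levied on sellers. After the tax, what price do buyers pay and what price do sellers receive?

Buyers pay 1324/13, sellers receive 908/13

Pre-tax equilibrium: P* = 92, Q* = 165.
Tax on sellers shifts supply to Qs = -203 + 4(P − 32) = -331 + 4P.
993 - 9P = -331 + 4P gives buyer price Pb = 1324/13; sellers receive Ps = 1324/13 − 32 = 908/13.
New quantity: Q = 993 − 9(1324/13) = 993/13.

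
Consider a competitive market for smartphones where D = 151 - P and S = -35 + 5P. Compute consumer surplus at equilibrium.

Equilibrium: 151 - P = -35 + 5P gives P* = 31, Q* = 120.
Demand choke price (D = 0): P = 151.
CS = ½(151 − 31)(120) = 7200.

Consumer surplus = 7200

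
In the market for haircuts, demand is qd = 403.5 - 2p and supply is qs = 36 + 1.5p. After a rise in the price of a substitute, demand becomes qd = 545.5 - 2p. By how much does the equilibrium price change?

Original equilibrium: p* = 105, q* = 193.5.
New equilibrium: 545.5 - 2p = 36 + 1.5p, so 509.5 = 3.5p and p' = 1019/7; q' = 545.5 − 2(1019/7) = 3561/14.
Change in price: 1019/7 − 105 = 284/7.

Δp = 284/7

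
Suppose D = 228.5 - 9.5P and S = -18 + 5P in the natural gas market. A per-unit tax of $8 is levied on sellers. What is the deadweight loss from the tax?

Pre-tax equilibrium: P* = 17, Q* = 67.
Tax on sellers shifts supply to S = -18 + 5(P − 8) = -58 + 5P.
228.5 - 9.5P = -58 + 5P gives buyer price Pb = 573/29; sellers receive Ps = 573/29 − 8 = 341/29.
New quantity: Q = 228.5 − 9.5(573/29) = 1183/29.
DWL = ½ × 8 × (67 − 1183/29) = 3040/29.

Deadweight loss = 3040/29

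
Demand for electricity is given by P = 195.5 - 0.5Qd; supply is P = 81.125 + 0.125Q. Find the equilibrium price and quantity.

Set the two price expressions equal: 195.5 - 0.5Q = 81.125 + 0.125Q.
114.375 = 0.625Q, so Q* = 183.
P* = 195.5 − (0.5)(183) = 104.

P* = 104, Q* = 183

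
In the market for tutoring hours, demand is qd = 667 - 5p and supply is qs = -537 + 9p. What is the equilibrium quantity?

q* = 237

Set qd = qs: 667 - 5p = -537 + 9p.
1204 = 14p, so p* = 86.
q* = 667 − 5(86) = 237.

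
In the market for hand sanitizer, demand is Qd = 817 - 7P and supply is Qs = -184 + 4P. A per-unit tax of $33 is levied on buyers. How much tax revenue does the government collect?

Tax revenue = 3168

Pre-tax equilibrium: P* = 91, Q* = 180.
Tax on buyers shifts demand to Qd = 817 − 7(P + 33) = 586 - 7P.
586 - 7P = -184 + 4P gives seller price Ps = 70; buyers pay Pb = 70 + 33 = 103.
New quantity: Q = 817 − 7(103) = 96.
Revenue = 33 × 96 = 3168.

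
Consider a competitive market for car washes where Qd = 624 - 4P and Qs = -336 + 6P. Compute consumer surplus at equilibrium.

Consumer surplus = 7200

Equilibrium: 624 - 4P = -336 + 6P gives P* = 96, Q* = 240.
Demand choke price (Qd = 0): P = 156.
CS = ½(156 − 96)(240) = 7200.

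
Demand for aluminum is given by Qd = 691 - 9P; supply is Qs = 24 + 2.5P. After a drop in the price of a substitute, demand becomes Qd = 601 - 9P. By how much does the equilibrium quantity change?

Original equilibrium: P* = 58, Q* = 169.
New equilibrium: 601 - 9P = 24 + 2.5P, so 577 = 11.5P and P' = 1154/23; Q' = 601 − 9(1154/23) = 3437/23.
Change in quantity: 3437/23 − 169 = -450/23.

ΔQ = -450/23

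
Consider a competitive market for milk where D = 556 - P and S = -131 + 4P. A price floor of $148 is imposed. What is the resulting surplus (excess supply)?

Equilibrium price would be P* = 137.4, so the floor at 148 binds.
At P = 148: D = 408, S = 461.
Surplus = 461 − 408 = 53.

Surplus = 53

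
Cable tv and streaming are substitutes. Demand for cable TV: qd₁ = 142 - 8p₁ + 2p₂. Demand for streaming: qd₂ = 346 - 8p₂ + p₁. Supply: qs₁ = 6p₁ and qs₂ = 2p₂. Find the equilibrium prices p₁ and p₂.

Market 1: 142 - 8p₁ + 2p₂ = 6p₁ → 14p₁ - 2p₂ = 142.
Market 2: 10p₂ - p₁ = 346.
Eliminating p₂: 10×(1) + 2×(2) gives 138p₁ = 2112, so p₁ = 352/23.
Back-substitute into (2): p₂ = (346 + 1×352/23) / 10 = 831/23.

p₁ = 352/23, p₂ = 831/23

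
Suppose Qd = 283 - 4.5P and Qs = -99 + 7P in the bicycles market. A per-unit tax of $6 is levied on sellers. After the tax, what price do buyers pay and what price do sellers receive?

Buyers pay 848/23, sellers receive 710/23

Pre-tax equilibrium: P* = 764/23, Q* = 3071/23.
Tax on sellers shifts supply to Qs = -99 + 7(P − 6) = -141 + 7P.
283 - 4.5P = -141 + 7P gives buyer price Pb = 848/23; sellers receive Ps = 848/23 − 6 = 710/23.
New quantity: Q = 283 − 4.5(848/23) = 2693/23.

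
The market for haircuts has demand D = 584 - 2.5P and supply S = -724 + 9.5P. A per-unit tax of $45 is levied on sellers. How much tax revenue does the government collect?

Tax revenue = 10009.6875

Pre-tax equilibrium: P* = 109, Q* = 311.5.
Tax on sellers shifts supply to S = -724 + 9.5(P − 45) = -1151.5 + 9.5P.
584 - 2.5P = -1151.5 + 9.5P gives buyer price Pb = 144.625; sellers receive Ps = 144.625 − 45 = 99.625.
New quantity: Q = 584 − 2.5(144.625) = 222.4375.
Revenue = 45 × 222.4375 = 10009.6875.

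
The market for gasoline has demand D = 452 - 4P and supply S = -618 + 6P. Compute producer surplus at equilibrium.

Equilibrium: 452 - 4P = -618 + 6P gives P* = 107, Q* = 24.
Supply starts at P = 103 (where S = 0).
PS = ½(107 − 103)(24) = 48.

Producer surplus = 48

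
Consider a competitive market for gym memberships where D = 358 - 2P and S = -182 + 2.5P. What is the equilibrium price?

P* = 120

Set D = S: 358 - 2P = -182 + 2.5P.
540 = 4.5P, so P* = 120.
Q* = 358 − 2(120) = 118.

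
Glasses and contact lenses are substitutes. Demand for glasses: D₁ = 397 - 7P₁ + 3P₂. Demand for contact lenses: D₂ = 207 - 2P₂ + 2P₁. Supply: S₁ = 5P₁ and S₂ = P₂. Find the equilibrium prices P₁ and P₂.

Market 1: 397 - 7P₁ + 3P₂ = 5P₁ → 12P₁ - 3P₂ = 397.
Market 2: 3P₂ - 2P₁ = 207.
Eliminating P₂: 3×(1) + 3×(2) gives 30P₁ = 1812, so P₁ = 60.4.
Back-substitute into (2): P₂ = (207 + 2×60.4) / 3 = 1639/15.

P₁ = 60.4, P₂ = 1639/15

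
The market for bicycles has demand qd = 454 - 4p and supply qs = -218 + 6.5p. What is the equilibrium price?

Set qd = qs: 454 - 4p = -218 + 6.5p.
672 = 10.5p, so p* = 64.
q* = 454 − 4(64) = 198.

p* = 64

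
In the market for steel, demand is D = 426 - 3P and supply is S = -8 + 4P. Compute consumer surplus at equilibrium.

Consumer surplus = 9600

Equilibrium: 426 - 3P = -8 + 4P gives P* = 62, Q* = 240.
Demand choke price (D = 0): P = 142.
CS = ½(142 − 62)(240) = 9600.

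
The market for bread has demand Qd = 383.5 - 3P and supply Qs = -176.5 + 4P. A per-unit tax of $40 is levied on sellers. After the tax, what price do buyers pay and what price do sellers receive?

Buyers pay 720/7, sellers receive 440/7

Pre-tax equilibrium: P* = 80, Q* = 143.5.
Tax on sellers shifts supply to Qs = -176.5 + 4(P − 40) = -336.5 + 4P.
383.5 - 3P = -336.5 + 4P gives buyer price Pb = 720/7; sellers receive Ps = 720/7 − 40 = 440/7.
New quantity: Q = 383.5 − 3(720/7) = 1049/14.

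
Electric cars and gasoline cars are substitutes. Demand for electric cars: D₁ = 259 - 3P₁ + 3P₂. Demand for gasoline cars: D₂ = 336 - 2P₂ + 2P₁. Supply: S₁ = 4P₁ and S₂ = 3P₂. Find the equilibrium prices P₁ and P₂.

P₁ = 2303/29, P₂ = 2870/29

Market 1: 259 - 3P₁ + 3P₂ = 4P₁ → 7P₁ - 3P₂ = 259.
Market 2: 5P₂ - 2P₁ = 336.
Eliminating P₂: 5×(1) + 3×(2) gives 29P₁ = 2303, so P₁ = 2303/29.
Back-substitute into (2): P₂ = (336 + 2×2303/29) / 5 = 2870/29.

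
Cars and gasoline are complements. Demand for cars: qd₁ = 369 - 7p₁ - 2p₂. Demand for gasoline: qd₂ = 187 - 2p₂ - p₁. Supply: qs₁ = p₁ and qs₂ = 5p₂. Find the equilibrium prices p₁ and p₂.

p₁ = 2209/54, p₂ = 1127/54

Market 1: 369 - 7p₁ - 2p₂ = p₁ → 8p₁ + 2p₂ = 369.
Market 2: 7p₂ + p₁ = 187.
Eliminating p₂: 7×(1) − 2×(2) gives 54p₁ = 2209, so p₁ = 2209/54.
Back-substitute into (2): p₂ = (187 − 1×2209/54) / 7 = 1127/54.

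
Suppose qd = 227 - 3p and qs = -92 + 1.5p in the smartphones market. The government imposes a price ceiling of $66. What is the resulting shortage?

Shortage = 22

Equilibrium price would be p* = 638/9, so the ceiling at 66 binds.
At p = 66: qd = 227 − 3(66) = 29, qs = -92 + 1.5(66) = 7.
Shortage = 29 − 7 = 22.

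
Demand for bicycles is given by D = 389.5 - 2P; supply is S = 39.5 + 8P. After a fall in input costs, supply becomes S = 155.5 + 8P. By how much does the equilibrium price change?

Original equilibrium: P* = 35, Q* = 319.5.
New equilibrium: 389.5 - 2P = 155.5 + 8P, so 234 = 10P and P' = 23.4; Q' = 389.5 − 2(23.4) = 342.7.
Change in price: 23.4 − 35 = -11.6.

ΔP = -11.6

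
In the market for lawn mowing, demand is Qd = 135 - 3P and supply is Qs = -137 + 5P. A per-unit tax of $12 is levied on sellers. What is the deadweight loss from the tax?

Pre-tax equilibrium: P* = 34, Q* = 33.
Tax on sellers shifts supply to Qs = -137 + 5(P − 12) = -197 + 5P.
135 - 3P = -197 + 5P gives buyer price Pb = 41.5; sellers receive Ps = 41.5 − 12 = 29.5.
New quantity: Q = 135 − 3(41.5) = 10.5.
DWL = ½ × 12 × (33 − 10.5) = 135.

Deadweight loss = 135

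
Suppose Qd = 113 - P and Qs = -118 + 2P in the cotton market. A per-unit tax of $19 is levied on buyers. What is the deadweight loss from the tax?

Deadweight loss = 361/3

Pre-tax equilibrium: P* = 77, Q* = 36.
Tax on buyers shifts demand to Qd = 113 − 1(P + 19) = 94 - P.
94 - P = -118 + 2P gives seller price Ps = 212/3; buyers pay Pb = 212/3 + 19 = 269/3.
New quantity: Q = 113 − 1(269/3) = 70/3.
DWL = ½ × 19 × (36 − 70/3) = 361/3.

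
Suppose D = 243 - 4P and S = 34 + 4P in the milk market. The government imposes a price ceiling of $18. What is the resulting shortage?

Shortage = 65

Equilibrium price would be P* = 26.125, so the ceiling at 18 binds.
At P = 18: D = 243 − 4(18) = 171, S = 34 + 4(18) = 106.
Shortage = 171 − 106 = 65.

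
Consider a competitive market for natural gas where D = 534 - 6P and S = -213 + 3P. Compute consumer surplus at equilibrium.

Consumer surplus = 108

Equilibrium: 534 - 6P = -213 + 3P gives P* = 83, Q* = 36.
Demand choke price (D = 0): P = 89.
CS = ½(89 − 83)(36) = 108.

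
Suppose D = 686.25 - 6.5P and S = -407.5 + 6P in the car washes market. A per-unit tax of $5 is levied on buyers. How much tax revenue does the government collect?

Tax revenue = 509.5

Pre-tax equilibrium: P* = 87.5, Q* = 117.5.
Tax on buyers shifts demand to D = 686.25 − 6.5(P + 5) = 653.75 - 6.5P.
653.75 - 6.5P = -407.5 + 6P gives seller price Ps = 84.9; buyers pay Pb = 84.9 + 5 = 89.9.
New quantity: Q = 686.25 − 6.5(89.9) = 101.9.
Revenue = 5 × 101.9 = 509.5.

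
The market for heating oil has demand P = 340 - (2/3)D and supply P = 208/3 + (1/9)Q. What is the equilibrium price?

Set the two price expressions equal: 340 - (2/3)Q = 208/3 + (1/9)Q.
812/3 = (7/9)Q, so Q* = 348.
P* = 340 − (2/3)(348) = 108.

P* = 108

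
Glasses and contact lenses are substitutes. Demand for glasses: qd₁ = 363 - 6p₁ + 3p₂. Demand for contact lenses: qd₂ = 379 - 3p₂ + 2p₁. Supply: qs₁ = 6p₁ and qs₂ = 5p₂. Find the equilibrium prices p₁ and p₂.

p₁ = 44.9, p₂ = 58.6

Market 1: 363 - 6p₁ + 3p₂ = 6p₁ → 12p₁ - 3p₂ = 363.
Market 2: 8p₂ - 2p₁ = 379.
Eliminating p₂: 8×(1) + 3×(2) gives 90p₁ = 4041, so p₁ = 44.9.
Back-substitute into (2): p₂ = (379 + 2×44.9) / 8 = 58.6.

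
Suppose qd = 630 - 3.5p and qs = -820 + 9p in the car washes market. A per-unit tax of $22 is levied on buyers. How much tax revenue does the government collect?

Pre-tax equilibrium: p* = 116, q* = 224.
Tax on buyers shifts demand to qd = 630 − 3.5(p + 22) = 553 - 3.5p.
553 - 3.5p = -820 + 9p gives seller price ps = 109.84; buyers pay pb = 109.84 + 22 = 131.84.
New quantity: q = 630 − 3.5(131.84) = 168.56.
Revenue = 22 × 168.56 = 3708.32.

Tax revenue = 3708.32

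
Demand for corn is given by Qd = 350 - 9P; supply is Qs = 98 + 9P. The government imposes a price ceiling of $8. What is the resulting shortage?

Equilibrium price would be P* = 14, so the ceiling at 8 binds.
At P = 8: Qd = 350 − 9(8) = 278, Qs = 98 + 9(8) = 170.
Shortage = 278 − 170 = 108.

Shortage = 108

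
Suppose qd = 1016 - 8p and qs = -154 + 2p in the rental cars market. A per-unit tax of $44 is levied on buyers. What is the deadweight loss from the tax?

Deadweight loss = 1548.8

Pre-tax equilibrium: p* = 117, q* = 80.
Tax on buyers shifts demand to qd = 1016 − 8(p + 44) = 664 - 8p.
664 - 8p = -154 + 2p gives seller price ps = 81.8; buyers pay pb = 81.8 + 44 = 125.8.
New quantity: q = 1016 − 8(125.8) = 9.6.
DWL = ½ × 44 × (80 − 9.6) = 1548.8.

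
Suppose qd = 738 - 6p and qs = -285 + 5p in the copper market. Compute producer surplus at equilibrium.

Equilibrium: 738 - 6p = -285 + 5p gives p* = 93, q* = 180.
Supply starts at p = 57 (where qs = 0).
PS = ½(93 − 57)(180) = 3240.

Producer surplus = 3240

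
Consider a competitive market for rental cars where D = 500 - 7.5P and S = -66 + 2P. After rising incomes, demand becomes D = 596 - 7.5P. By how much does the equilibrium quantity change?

Original equilibrium: P* = 1132/19, Q* = 1010/19.
New equilibrium: 596 - 7.5P = -66 + 2P, so 662 = 9.5P and P' = 1324/19; Q' = 596 − 7.5(1324/19) = 1394/19.
Change in quantity: 1394/19 − 1010/19 = 384/19.

ΔQ = 384/19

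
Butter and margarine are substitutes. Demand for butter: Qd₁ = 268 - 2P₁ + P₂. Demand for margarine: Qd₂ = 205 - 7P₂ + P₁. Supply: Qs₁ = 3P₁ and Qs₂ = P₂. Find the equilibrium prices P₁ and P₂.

Market 1: 268 - 2P₁ + P₂ = 3P₁ → 5P₁ - P₂ = 268.
Market 2: 8P₂ - P₁ = 205.
Eliminating P₂: 8×(1) + 1×(2) gives 39P₁ = 2349, so P₁ = 783/13.
Back-substitute into (2): P₂ = (205 + 1×783/13) / 8 = 431/13.

P₁ = 783/13, P₂ = 431/13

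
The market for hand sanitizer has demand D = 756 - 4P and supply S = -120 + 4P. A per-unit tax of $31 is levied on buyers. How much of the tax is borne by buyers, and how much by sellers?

Pre-tax equilibrium: P* = 109.5, Q* = 318.
Tax on buyers shifts demand to D = 756 − 4(P + 31) = 632 - 4P.
632 - 4P = -120 + 4P gives seller price Ps = 94; buyers pay Pb = 94 + 31 = 125.
New quantity: Q = 756 − 4(125) = 256.
Buyer burden = 125 − 109.5 = 15.5; seller burden = 109.5 − 94 = 15.5.

Buyers bear $15.5, sellers bear $15.5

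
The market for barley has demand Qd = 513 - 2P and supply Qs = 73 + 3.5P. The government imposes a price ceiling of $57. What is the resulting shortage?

Shortage = 126.5

Equilibrium price would be P* = 80, so the ceiling at 57 binds.
At P = 57: Qd = 513 − 2(57) = 399, Qs = 73 + 3.5(57) = 272.5.
Shortage = 399 − 272.5 = 126.5.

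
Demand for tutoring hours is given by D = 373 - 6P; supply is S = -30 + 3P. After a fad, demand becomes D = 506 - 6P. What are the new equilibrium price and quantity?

P' = 536/9, Q' = 446/3

Original equilibrium: P* = 403/9, Q* = 313/3.
New equilibrium: 506 - 6P = -30 + 3P, so 536 = 9P and P' = 536/9; Q' = 506 − 6(536/9) = 446/3.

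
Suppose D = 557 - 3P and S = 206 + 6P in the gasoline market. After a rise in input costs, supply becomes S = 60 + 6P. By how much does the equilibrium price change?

ΔP = 146/9

Original equilibrium: P* = 39, Q* = 440.
New equilibrium: 557 - 3P = 60 + 6P, so 497 = 9P and P' = 497/9; Q' = 557 − 3(497/9) = 1174/3.
Change in price: 497/9 − 39 = 146/9.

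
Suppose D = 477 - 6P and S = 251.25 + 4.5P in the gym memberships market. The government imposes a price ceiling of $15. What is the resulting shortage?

Equilibrium price would be P* = 21.5, so the ceiling at 15 binds.
At P = 15: D = 477 − 6(15) = 387, S = 251.25 + 4.5(15) = 318.75.
Shortage = 387 − 318.75 = 68.25.

Shortage = 68.25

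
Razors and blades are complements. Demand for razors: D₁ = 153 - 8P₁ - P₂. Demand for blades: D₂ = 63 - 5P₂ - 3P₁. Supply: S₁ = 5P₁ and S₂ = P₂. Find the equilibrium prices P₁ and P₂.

P₁ = 11.4, P₂ = 4.8

Market 1: 153 - 8P₁ - P₂ = 5P₁ → 13P₁ + P₂ = 153.
Market 2: 6P₂ + 3P₁ = 63.
Eliminating P₂: 6×(1) − 1×(2) gives 75P₁ = 855, so P₁ = 11.4.
Back-substitute into (2): P₂ = (63 − 3×11.4) / 6 = 4.8.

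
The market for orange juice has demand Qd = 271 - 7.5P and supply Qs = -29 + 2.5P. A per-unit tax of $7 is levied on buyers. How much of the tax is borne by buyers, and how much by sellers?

Buyers bear $1.75, sellers bear $5.25

Pre-tax equilibrium: P* = 30, Q* = 46.
Tax on buyers shifts demand to Qd = 271 − 7.5(P + 7) = 218.5 - 7.5P.
218.5 - 7.5P = -29 + 2.5P gives seller price Ps = 24.75; buyers pay Pb = 24.75 + 7 = 31.75.
New quantity: Q = 271 − 7.5(31.75) = 32.875.
Buyer burden = 31.75 − 30 = 1.75; seller burden = 30 − 24.75 = 5.25.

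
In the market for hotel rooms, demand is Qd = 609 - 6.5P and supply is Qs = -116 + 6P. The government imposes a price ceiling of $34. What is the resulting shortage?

Equilibrium price would be P* = 58, so the ceiling at 34 binds.
At P = 34: Qd = 609 − 6.5(34) = 388, Qs = -116 + 6(34) = 88.
Shortage = 388 − 88 = 300.

Shortage = 300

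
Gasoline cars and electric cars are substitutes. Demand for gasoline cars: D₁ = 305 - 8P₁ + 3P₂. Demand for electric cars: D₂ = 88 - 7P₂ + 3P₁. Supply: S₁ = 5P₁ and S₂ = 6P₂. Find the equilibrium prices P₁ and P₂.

P₁ = 26.43125, P₂ = 12.86875

Market 1: 305 - 8P₁ + 3P₂ = 5P₁ → 13P₁ - 3P₂ = 305.
Market 2: 13P₂ - 3P₁ = 88.
Eliminating P₂: 13×(1) + 3×(2) gives 160P₁ = 4229, so P₁ = 26.43125.
Back-substitute into (2): P₂ = (88 + 3×26.43125) / 13 = 12.86875.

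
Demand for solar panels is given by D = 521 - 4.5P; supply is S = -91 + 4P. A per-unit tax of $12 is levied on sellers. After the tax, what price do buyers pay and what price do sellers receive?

Pre-tax equilibrium: P* = 72, Q* = 197.
Tax on sellers shifts supply to S = -91 + 4(P − 12) = -139 + 4P.
521 - 4.5P = -139 + 4P gives buyer price Pb = 1320/17; sellers receive Ps = 1320/17 − 12 = 1116/17.
New quantity: Q = 521 − 4.5(1320/17) = 2917/17.

Buyers pay 1320/17, sellers receive 1116/17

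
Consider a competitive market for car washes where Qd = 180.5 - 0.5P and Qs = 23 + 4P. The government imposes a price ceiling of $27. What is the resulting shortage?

Shortage = 36

Equilibrium price would be P* = 35, so the ceiling at 27 binds.
At P = 27: Qd = 180.5 − 0.5(27) = 167, Qs = 23 + 4(27) = 131.
Shortage = 167 − 131 = 36.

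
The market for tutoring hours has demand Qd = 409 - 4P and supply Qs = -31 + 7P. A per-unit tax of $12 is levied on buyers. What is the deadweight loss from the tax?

Pre-tax equilibrium: P* = 40, Q* = 249.
Tax on buyers shifts demand to Qd = 409 − 4(P + 12) = 361 - 4P.
361 - 4P = -31 + 7P gives seller price Ps = 392/11; buyers pay Pb = 392/11 + 12 = 524/11.
New quantity: Q = 409 − 4(524/11) = 2403/11.
DWL = ½ × 12 × (249 − 2403/11) = 2016/11.

Deadweight loss = 2016/11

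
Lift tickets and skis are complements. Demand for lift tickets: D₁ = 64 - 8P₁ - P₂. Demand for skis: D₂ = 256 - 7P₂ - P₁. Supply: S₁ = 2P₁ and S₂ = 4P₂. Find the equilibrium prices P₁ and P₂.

Market 1: 64 - 8P₁ - P₂ = 2P₁ → 10P₁ + P₂ = 64.
Market 2: 11P₂ + P₁ = 256.
Eliminating P₂: 11×(1) − 1×(2) gives 109P₁ = 448, so P₁ = 448/109.
Back-substitute into (2): P₂ = (256 − 1×448/109) / 11 = 2496/109.

P₁ = 448/109, P₂ = 2496/109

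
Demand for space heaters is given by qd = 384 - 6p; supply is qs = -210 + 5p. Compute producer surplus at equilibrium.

Equilibrium: 384 - 6p = -210 + 5p gives p* = 54, q* = 60.
Supply starts at p = 42 (where qs = 0).
PS = ½(54 − 42)(60) = 360.

Producer surplus = 360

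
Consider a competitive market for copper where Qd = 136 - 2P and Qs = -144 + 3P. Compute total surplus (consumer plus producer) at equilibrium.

Equilibrium: 136 - 2P = -144 + 3P gives P* = 56, Q* = 24.
Demand choke price: P = 68; supply starts at P = 48.
CS = ½(68 − 56)(24) = 144; PS = ½(56 − 48)(24) = 96.

Total surplus = 240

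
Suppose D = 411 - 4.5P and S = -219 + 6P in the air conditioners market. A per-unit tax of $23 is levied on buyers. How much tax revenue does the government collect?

Pre-tax equilibrium: P* = 60, Q* = 141.
Tax on buyers shifts demand to D = 411 − 4.5(P + 23) = 307.5 - 4.5P.
307.5 - 4.5P = -219 + 6P gives seller price Ps = 351/7; buyers pay Pb = 351/7 + 23 = 512/7.
New quantity: Q = 411 − 4.5(512/7) = 573/7.
Revenue = 23 × 573/7 = 13179/7.

Tax revenue = 13179/7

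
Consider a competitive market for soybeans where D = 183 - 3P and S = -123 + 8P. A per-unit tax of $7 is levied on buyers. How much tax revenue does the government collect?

Tax revenue = 6489/11

Pre-tax equilibrium: P* = 306/11, Q* = 1095/11.
Tax on buyers shifts demand to D = 183 − 3(P + 7) = 162 - 3P.
162 - 3P = -123 + 8P gives seller price Ps = 285/11; buyers pay Pb = 285/11 + 7 = 362/11.
New quantity: Q = 183 − 3(362/11) = 927/11.
Revenue = 7 × 927/11 = 6489/11.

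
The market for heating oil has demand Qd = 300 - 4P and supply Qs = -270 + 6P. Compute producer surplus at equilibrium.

Producer surplus = 432

Equilibrium: 300 - 4P = -270 + 6P gives P* = 57, Q* = 72.
Supply starts at P = 45 (where Qs = 0).
PS = ½(57 − 45)(72) = 432.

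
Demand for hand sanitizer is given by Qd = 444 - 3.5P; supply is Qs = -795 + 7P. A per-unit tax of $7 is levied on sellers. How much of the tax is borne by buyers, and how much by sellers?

Pre-tax equilibrium: P* = 118, Q* = 31.
Tax on sellers shifts supply to Qs = -795 + 7(P − 7) = -844 + 7P.
444 - 3.5P = -844 + 7P gives buyer price Pb = 368/3; sellers receive Ps = 368/3 − 7 = 347/3.
New quantity: Q = 444 − 3.5(368/3) = 44/3.
Buyer burden = 368/3 − 118 = 14/3; seller burden = 118 − 347/3 = 7/3.

Buyers bear 14/3, sellers bear 7/3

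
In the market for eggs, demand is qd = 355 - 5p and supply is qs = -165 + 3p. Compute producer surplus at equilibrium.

Producer surplus = 150

Equilibrium: 355 - 5p = -165 + 3p gives p* = 65, q* = 30.
Supply starts at p = 55 (where qs = 0).
PS = ½(65 − 55)(30) = 150.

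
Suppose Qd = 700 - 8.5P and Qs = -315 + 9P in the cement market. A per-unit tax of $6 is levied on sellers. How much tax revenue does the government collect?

Pre-tax equilibrium: P* = 58, Q* = 207.
Tax on sellers shifts supply to Qs = -315 + 9(P − 6) = -369 + 9P.
700 - 8.5P = -369 + 9P gives buyer price Pb = 2138/35; sellers receive Ps = 2138/35 − 6 = 1928/35.
New quantity: Q = 700 − 8.5(2138/35) = 6327/35.
Revenue = 6 × 6327/35 = 37962/35.

Tax revenue = 37962/35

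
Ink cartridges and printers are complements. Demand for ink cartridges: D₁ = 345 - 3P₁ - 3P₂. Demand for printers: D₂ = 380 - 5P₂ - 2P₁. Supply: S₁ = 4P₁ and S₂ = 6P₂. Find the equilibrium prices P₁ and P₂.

P₁ = 2655/71, P₂ = 1970/71

Market 1: 345 - 3P₁ - 3P₂ = 4P₁ → 7P₁ + 3P₂ = 345.
Market 2: 11P₂ + 2P₁ = 380.
Eliminating P₂: 11×(1) − 3×(2) gives 71P₁ = 2655, so P₁ = 2655/71.
Back-substitute into (2): P₂ = (380 − 2×2655/71) / 11 = 1970/71.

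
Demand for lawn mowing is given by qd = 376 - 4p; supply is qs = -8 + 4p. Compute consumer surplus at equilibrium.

Consumer surplus = 4232

Equilibrium: 376 - 4p = -8 + 4p gives p* = 48, q* = 184.
Demand choke price (qd = 0): p = 94.
CS = ½(94 − 48)(184) = 4232.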